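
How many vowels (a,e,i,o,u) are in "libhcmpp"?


Input: libhcmpp
Checking each character:
  'l' at position 0: consonant
  'i' at position 1: vowel (running total: 1)
  'b' at position 2: consonant
  'h' at position 3: consonant
  'c' at position 4: consonant
  'm' at position 5: consonant
  'p' at position 6: consonant
  'p' at position 7: consonant
Total vowels: 1

1


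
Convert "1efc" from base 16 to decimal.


Input: "1efc" in base 16
Positional expansion:
  Digit '1' (value 1) x 16^3 = 4096
  Digit 'e' (value 14) x 16^2 = 3584
  Digit 'f' (value 15) x 16^1 = 240
  Digit 'c' (value 12) x 16^0 = 12
Sum = 7932

7932


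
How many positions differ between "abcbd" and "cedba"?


Comparing "abcbd" and "cedba" position by position:
  Position 0: 'a' vs 'c' => DIFFER
  Position 1: 'b' vs 'e' => DIFFER
  Position 2: 'c' vs 'd' => DIFFER
  Position 3: 'b' vs 'b' => same
  Position 4: 'd' vs 'a' => DIFFER
Positions that differ: 4

4


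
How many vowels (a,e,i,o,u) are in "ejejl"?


Input: ejejl
Checking each character:
  'e' at position 0: vowel (running total: 1)
  'j' at position 1: consonant
  'e' at position 2: vowel (running total: 2)
  'j' at position 3: consonant
  'l' at position 4: consonant
Total vowels: 2

2


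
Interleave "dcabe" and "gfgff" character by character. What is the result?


Interleaving "dcabe" and "gfgff":
  Position 0: 'd' from first, 'g' from second => "dg"
  Position 1: 'c' from first, 'f' from second => "cf"
  Position 2: 'a' from first, 'g' from second => "ag"
  Position 3: 'b' from first, 'f' from second => "bf"
  Position 4: 'e' from first, 'f' from second => "ef"
Result: dgcfagbfef

dgcfagbfef


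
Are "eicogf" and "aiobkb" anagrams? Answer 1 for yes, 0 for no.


Strings: "eicogf", "aiobkb"
Sorted first:  cefgio
Sorted second: abbiko
Differ at position 0: 'c' vs 'a' => not anagrams

0


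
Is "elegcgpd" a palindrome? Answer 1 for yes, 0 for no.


Input: elegcgpd
Reversed: dpgcgele
  Compare pos 0 ('e') with pos 7 ('d'): MISMATCH
  Compare pos 1 ('l') with pos 6 ('p'): MISMATCH
  Compare pos 2 ('e') with pos 5 ('g'): MISMATCH
  Compare pos 3 ('g') with pos 4 ('c'): MISMATCH
Result: not a palindrome

0


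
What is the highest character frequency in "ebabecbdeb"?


Input: ebabecbdeb
Character counts:
  'a': 1
  'b': 4
  'c': 1
  'd': 1
  'e': 3
Maximum frequency: 4

4


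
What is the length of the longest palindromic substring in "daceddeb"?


Input: "daceddeb"
Checking substrings for palindromes:
  [3:7] "edde" (len 4) => palindrome
  [4:6] "dd" (len 2) => palindrome
Longest palindromic substring: "edde" with length 4

4


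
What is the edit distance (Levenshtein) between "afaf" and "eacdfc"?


Computing edit distance: "afaf" -> "eacdfc"
DP table:
           e    a    c    d    f    c
      0    1    2    3    4    5    6
  a   1    1    1    2    3    4    5
  f   2    2    2    2    3    3    4
  a   3    3    2    3    3    4    4
  f   4    4    3    3    4    3    4
Edit distance = dp[4][6] = 4

4


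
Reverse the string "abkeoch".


Input: abkeoch
Reading characters right to left:
  Position 6: 'h'
  Position 5: 'c'
  Position 4: 'o'
  Position 3: 'e'
  Position 2: 'k'
  Position 1: 'b'
  Position 0: 'a'
Reversed: hcoekba

hcoekba


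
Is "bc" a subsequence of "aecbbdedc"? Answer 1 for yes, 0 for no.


Check if "bc" is a subsequence of "aecbbdedc"
Greedy scan:
  Position 0 ('a'): no match needed
  Position 1 ('e'): no match needed
  Position 2 ('c'): no match needed
  Position 3 ('b'): matches sub[0] = 'b'
  Position 4 ('b'): no match needed
  Position 5 ('d'): no match needed
  Position 6 ('e'): no match needed
  Position 7 ('d'): no match needed
  Position 8 ('c'): matches sub[1] = 'c'
All 2 characters matched => is a subsequence

1


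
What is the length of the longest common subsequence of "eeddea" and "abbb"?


LCS of "eeddea" and "abbb"
DP table:
           a    b    b    b
      0    0    0    0    0
  e   0    0    0    0    0
  e   0    0    0    0    0
  d   0    0    0    0    0
  d   0    0    0    0    0
  e   0    0    0    0    0
  a   0    1    1    1    1
LCS length = dp[6][4] = 1

1


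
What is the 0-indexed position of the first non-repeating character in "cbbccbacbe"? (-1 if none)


Input: cbbccbacbe
Character frequencies:
  'a': 1
  'b': 4
  'c': 4
  'e': 1
Scanning left to right for freq == 1:
  Position 0 ('c'): freq=4, skip
  Position 1 ('b'): freq=4, skip
  Position 2 ('b'): freq=4, skip
  Position 3 ('c'): freq=4, skip
  Position 4 ('c'): freq=4, skip
  Position 5 ('b'): freq=4, skip
  Position 6 ('a'): unique! => answer = 6

6


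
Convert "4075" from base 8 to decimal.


Input: "4075" in base 8
Positional expansion:
  Digit '4' (value 4) x 8^3 = 2048
  Digit '0' (value 0) x 8^2 = 0
  Digit '7' (value 7) x 8^1 = 56
  Digit '5' (value 5) x 8^0 = 5
Sum = 2109

2109


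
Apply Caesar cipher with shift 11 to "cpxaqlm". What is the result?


Caesar cipher: shift "cpxaqlm" by 11
  'c' (pos 2) + 11 = pos 13 = 'n'
  'p' (pos 15) + 11 = pos 0 = 'a'
  'x' (pos 23) + 11 = pos 8 = 'i'
  'a' (pos 0) + 11 = pos 11 = 'l'
  'q' (pos 16) + 11 = pos 1 = 'b'
  'l' (pos 11) + 11 = pos 22 = 'w'
  'm' (pos 12) + 11 = pos 23 = 'x'
Result: nailbwx

nailbwx


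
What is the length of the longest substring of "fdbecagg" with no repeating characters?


Input: "fdbecagg"
Sliding window (track last position of each char):
  Position 0 ('f'): window [0,0] length 1 -- new best
  Position 1 ('d'): window [0,1] length 2 -- new best
  Position 2 ('b'): window [0,2] length 3 -- new best
  Position 3 ('e'): window [0,3] length 4 -- new best
  Position 4 ('c'): window [0,4] length 5 -- new best
  Position 5 ('a'): window [0,5] length 6 -- new best
  Position 6 ('g'): window [0,6] length 7 -- new best
  Position 7 ('g'): repeat (last at 6), move window start to 7
  Position 7 ('g'): window [7,7] length 1
Longest substring with no repeats: "fdbecag" with length 7

7


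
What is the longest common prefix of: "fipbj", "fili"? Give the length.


Words: fipbj, fili
  Position 0: all 'f' => match
  Position 1: all 'i' => match
  Position 2: ('p', 'l') => mismatch, stop
LCP = "fi" (length 2)

2


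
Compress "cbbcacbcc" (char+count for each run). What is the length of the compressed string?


Input: cbbcacbcc
Runs:
  'c' x 1 => "c1"
  'b' x 2 => "b2"
  'c' x 1 => "c1"
  'a' x 1 => "a1"
  'c' x 1 => "c1"
  'b' x 1 => "b1"
  'c' x 2 => "c2"
Compressed: "c1b2c1a1c1b1c2"
Compressed length: 14

14


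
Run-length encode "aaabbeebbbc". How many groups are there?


Input: aaabbeebbbc
Scanning for consecutive runs:
  Group 1: 'a' x 3 (positions 0-2)
  Group 2: 'b' x 2 (positions 3-4)
  Group 3: 'e' x 2 (positions 5-6)
  Group 4: 'b' x 3 (positions 7-9)
  Group 5: 'c' x 1 (positions 10-10)
Total groups: 5

5


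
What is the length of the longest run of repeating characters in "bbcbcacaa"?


Input: "bbcbcacaa"
Scanning for longest run:
  Position 1 ('b'): continues run of 'b', length=2
  Position 2 ('c'): new char, reset run to 1
  Position 3 ('b'): new char, reset run to 1
  Position 4 ('c'): new char, reset run to 1
  Position 5 ('a'): new char, reset run to 1
  Position 6 ('c'): new char, reset run to 1
  Position 7 ('a'): new char, reset run to 1
  Position 8 ('a'): continues run of 'a', length=2
Longest run: 'b' with length 2

2


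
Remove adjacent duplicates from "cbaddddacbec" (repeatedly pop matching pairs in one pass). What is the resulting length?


Input: cbaddddacbec
Stack-based adjacent duplicate removal:
  Read 'c': push. Stack: c
  Read 'b': push. Stack: cb
  Read 'a': push. Stack: cba
  Read 'd': push. Stack: cbad
  Read 'd': matches stack top 'd' => pop. Stack: cba
  Read 'd': push. Stack: cbad
  Read 'd': matches stack top 'd' => pop. Stack: cba
  Read 'a': matches stack top 'a' => pop. Stack: cb
  Read 'c': push. Stack: cbc
  Read 'b': push. Stack: cbcb
  Read 'e': push. Stack: cbcbe
  Read 'c': push. Stack: cbcbec
Final stack: "cbcbec" (length 6)

6


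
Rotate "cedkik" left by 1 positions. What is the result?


Input: "cedkik", rotate left by 1
First 1 characters: "c"
Remaining characters: "edkik"
Concatenate remaining + first: "edkik" + "c" = "edkikc"

edkikc


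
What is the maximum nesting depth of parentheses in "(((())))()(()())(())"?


Input: "(((())))()(()())(())"
Tracking depth:
  Position 0 '(': depth becomes 1
  Position 1 '(': depth becomes 2
  Position 2 '(': depth becomes 3
  Position 3 '(': depth becomes 4
  Position 4 ')': depth becomes 3
  Position 5 ')': depth becomes 2
  Position 6 ')': depth becomes 1
  Position 7 ')': depth becomes 0
  Position 8 '(': depth becomes 1
  Position 9 ')': depth becomes 0
  Position 10 '(': depth becomes 1
  Position 11 '(': depth becomes 2
  Position 12 ')': depth becomes 1
  Position 13 '(': depth becomes 2
  Position 14 ')': depth becomes 1
  Position 15 ')': depth becomes 0
  Position 16 '(': depth becomes 1
  Position 17 '(': depth becomes 2
  Position 18 ')': depth becomes 1
  Position 19 ')': depth becomes 0
Maximum depth reached: 4

4


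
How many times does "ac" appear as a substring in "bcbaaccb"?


Searching for "ac" in "bcbaaccb"
Scanning each position:
  Position 0: "bc" => no
  Position 1: "cb" => no
  Position 2: "ba" => no
  Position 3: "aa" => no
  Position 4: "ac" => MATCH
  Position 5: "cc" => no
  Position 6: "cb" => no
Total occurrences: 1

1


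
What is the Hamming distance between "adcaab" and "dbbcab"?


Comparing "adcaab" and "dbbcab" position by position:
  Position 0: 'a' vs 'd' => differ
  Position 1: 'd' vs 'b' => differ
  Position 2: 'c' vs 'b' => differ
  Position 3: 'a' vs 'c' => differ
  Position 4: 'a' vs 'a' => same
  Position 5: 'b' vs 'b' => same
Total differences (Hamming distance): 4

4


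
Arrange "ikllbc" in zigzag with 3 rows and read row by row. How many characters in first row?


Zigzag "ikllbc" into 3 rows:
Placing characters:
  'i' => row 0
  'k' => row 1
  'l' => row 2
  'l' => row 1
  'b' => row 0
  'c' => row 1
Rows:
  Row 0: "ib"
  Row 1: "klc"
  Row 2: "l"
First row length: 2

2


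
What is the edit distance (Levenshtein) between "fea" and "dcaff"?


Computing edit distance: "fea" -> "dcaff"
DP table:
           d    c    a    f    f
      0    1    2    3    4    5
  f   1    1    2    3    3    4
  e   2    2    2    3    4    4
  a   3    3    3    2    3    4
Edit distance = dp[3][5] = 4

4


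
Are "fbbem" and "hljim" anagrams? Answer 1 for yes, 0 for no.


Strings: "fbbem", "hljim"
Sorted first:  bbefm
Sorted second: hijlm
Differ at position 0: 'b' vs 'h' => not anagrams

0


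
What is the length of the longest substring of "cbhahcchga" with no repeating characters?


Input: "cbhahcchga"
Sliding window (track last position of each char):
  Position 0 ('c'): window [0,0] length 1 -- new best
  Position 1 ('b'): window [0,1] length 2 -- new best
  Position 2 ('h'): window [0,2] length 3 -- new best
  Position 3 ('a'): window [0,3] length 4 -- new best
  Position 4 ('h'): repeat (last at 2), move window start to 3
  Position 4 ('h'): window [3,4] length 2
  Position 5 ('c'): window [3,5] length 3
  Position 6 ('c'): repeat (last at 5), move window start to 6
  Position 6 ('c'): window [6,6] length 1
  Position 7 ('h'): window [6,7] length 2
  Position 8 ('g'): window [6,8] length 3
  Position 9 ('a'): window [6,9] length 4
Longest substring with no repeats: "cbha" with length 4

4


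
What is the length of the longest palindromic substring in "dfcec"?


Input: "dfcec"
Checking substrings for palindromes:
  [2:5] "cec" (len 3) => palindrome
Longest palindromic substring: "cec" with length 3

3


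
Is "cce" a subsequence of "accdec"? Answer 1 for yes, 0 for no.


Check if "cce" is a subsequence of "accdec"
Greedy scan:
  Position 0 ('a'): no match needed
  Position 1 ('c'): matches sub[0] = 'c'
  Position 2 ('c'): matches sub[1] = 'c'
  Position 3 ('d'): no match needed
  Position 4 ('e'): matches sub[2] = 'e'
  Position 5 ('c'): no match needed
All 3 characters matched => is a subsequence

1


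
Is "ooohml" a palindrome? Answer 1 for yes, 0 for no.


Input: ooohml
Reversed: lmhooo
  Compare pos 0 ('o') with pos 5 ('l'): MISMATCH
  Compare pos 1 ('o') with pos 4 ('m'): MISMATCH
  Compare pos 2 ('o') with pos 3 ('h'): MISMATCH
Result: not a palindrome

0


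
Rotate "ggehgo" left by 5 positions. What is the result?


Input: "ggehgo", rotate left by 5
First 5 characters: "ggehg"
Remaining characters: "o"
Concatenate remaining + first: "o" + "ggehg" = "oggehg"

oggehg


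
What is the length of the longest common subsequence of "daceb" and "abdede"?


LCS of "daceb" and "abdede"
DP table:
           a    b    d    e    d    e
      0    0    0    0    0    0    0
  d   0    0    0    1    1    1    1
  a   0    1    1    1    1    1    1
  c   0    1    1    1    1    1    1
  e   0    1    1    1    2    2    2
  b   0    1    2    2    2    2    2
LCS length = dp[5][6] = 2

2


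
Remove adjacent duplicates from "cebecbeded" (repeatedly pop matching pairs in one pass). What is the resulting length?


Input: cebecbeded
Stack-based adjacent duplicate removal:
  Read 'c': push. Stack: c
  Read 'e': push. Stack: ce
  Read 'b': push. Stack: ceb
  Read 'e': push. Stack: cebe
  Read 'c': push. Stack: cebec
  Read 'b': push. Stack: cebecb
  Read 'e': push. Stack: cebecbe
  Read 'd': push. Stack: cebecbed
  Read 'e': push. Stack: cebecbede
  Read 'd': push. Stack: cebecbeded
Final stack: "cebecbeded" (length 10)

10


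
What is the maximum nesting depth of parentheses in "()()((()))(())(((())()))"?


Input: "()()((()))(())(((())()))"
Tracking depth:
  Position 0 '(': depth becomes 1
  Position 1 ')': depth becomes 0
  Position 2 '(': depth becomes 1
  Position 3 ')': depth becomes 0
  Position 4 '(': depth becomes 1
  Position 5 '(': depth becomes 2
  Position 6 '(': depth becomes 3
  Position 7 ')': depth becomes 2
  Position 8 ')': depth becomes 1
  Position 9 ')': depth becomes 0
  Position 10 '(': depth becomes 1
  Position 11 '(': depth becomes 2
  Position 12 ')': depth becomes 1
  Position 13 ')': depth becomes 0
  Position 14 '(': depth becomes 1
  Position 15 '(': depth becomes 2
  Position 16 '(': depth becomes 3
  Position 17 '(': depth becomes 4
  Position 18 ')': depth becomes 3
  Position 19 ')': depth becomes 2
  Position 20 '(': depth becomes 3
  Position 21 ')': depth becomes 2
  Position 22 ')': depth becomes 1
  Position 23 ')': depth becomes 0
Maximum depth reached: 4

4


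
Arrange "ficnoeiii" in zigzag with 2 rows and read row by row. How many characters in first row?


Zigzag "ficnoeiii" into 2 rows:
Placing characters:
  'f' => row 0
  'i' => row 1
  'c' => row 0
  'n' => row 1
  'o' => row 0
  'e' => row 1
  'i' => row 0
  'i' => row 1
  'i' => row 0
Rows:
  Row 0: "fcoii"
  Row 1: "inei"
First row length: 5

5


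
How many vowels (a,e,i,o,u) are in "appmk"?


Input: appmk
Checking each character:
  'a' at position 0: vowel (running total: 1)
  'p' at position 1: consonant
  'p' at position 2: consonant
  'm' at position 3: consonant
  'k' at position 4: consonant
Total vowels: 1

1


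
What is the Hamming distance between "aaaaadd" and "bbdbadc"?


Comparing "aaaaadd" and "bbdbadc" position by position:
  Position 0: 'a' vs 'b' => differ
  Position 1: 'a' vs 'b' => differ
  Position 2: 'a' vs 'd' => differ
  Position 3: 'a' vs 'b' => differ
  Position 4: 'a' vs 'a' => same
  Position 5: 'd' vs 'd' => same
  Position 6: 'd' vs 'c' => differ
Total differences (Hamming distance): 5

5


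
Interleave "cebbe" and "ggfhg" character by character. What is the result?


Interleaving "cebbe" and "ggfhg":
  Position 0: 'c' from first, 'g' from second => "cg"
  Position 1: 'e' from first, 'g' from second => "eg"
  Position 2: 'b' from first, 'f' from second => "bf"
  Position 3: 'b' from first, 'h' from second => "bh"
  Position 4: 'e' from first, 'g' from second => "eg"
Result: cgegbfbheg

cgegbfbheg


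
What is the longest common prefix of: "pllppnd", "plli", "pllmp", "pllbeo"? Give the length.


Words: pllppnd, plli, pllmp, pllbeo
  Position 0: all 'p' => match
  Position 1: all 'l' => match
  Position 2: all 'l' => match
  Position 3: ('p', 'i', 'm', 'b') => mismatch, stop
LCP = "pll" (length 3)

3


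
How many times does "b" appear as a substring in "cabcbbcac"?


Searching for "b" in "cabcbbcac"
Scanning each position:
  Position 0: "c" => no
  Position 1: "a" => no
  Position 2: "b" => MATCH
  Position 3: "c" => no
  Position 4: "b" => MATCH
  Position 5: "b" => MATCH
  Position 6: "c" => no
  Position 7: "a" => no
  Position 8: "c" => no
Total occurrences: 3

3


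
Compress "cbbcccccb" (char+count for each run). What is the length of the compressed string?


Input: cbbcccccb
Runs:
  'c' x 1 => "c1"
  'b' x 2 => "b2"
  'c' x 5 => "c5"
  'b' x 1 => "b1"
Compressed: "c1b2c5b1"
Compressed length: 8

8


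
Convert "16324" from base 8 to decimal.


Input: "16324" in base 8
Positional expansion:
  Digit '1' (value 1) x 8^4 = 4096
  Digit '6' (value 6) x 8^3 = 3072
  Digit '3' (value 3) x 8^2 = 192
  Digit '2' (value 2) x 8^1 = 16
  Digit '4' (value 4) x 8^0 = 4
Sum = 7380

7380


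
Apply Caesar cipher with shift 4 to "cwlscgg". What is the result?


Caesar cipher: shift "cwlscgg" by 4
  'c' (pos 2) + 4 = pos 6 = 'g'
  'w' (pos 22) + 4 = pos 0 = 'a'
  'l' (pos 11) + 4 = pos 15 = 'p'
  's' (pos 18) + 4 = pos 22 = 'w'
  'c' (pos 2) + 4 = pos 6 = 'g'
  'g' (pos 6) + 4 = pos 10 = 'k'
  'g' (pos 6) + 4 = pos 10 = 'k'
Result: gapwgkk

gapwgkk


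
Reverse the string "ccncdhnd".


Input: ccncdhnd
Reading characters right to left:
  Position 7: 'd'
  Position 6: 'n'
  Position 5: 'h'
  Position 4: 'd'
  Position 3: 'c'
  Position 2: 'n'
  Position 1: 'c'
  Position 0: 'c'
Reversed: dnhdcncc

dnhdcncc


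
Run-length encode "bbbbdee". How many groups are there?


Input: bbbbdee
Scanning for consecutive runs:
  Group 1: 'b' x 4 (positions 0-3)
  Group 2: 'd' x 1 (positions 4-4)
  Group 3: 'e' x 2 (positions 5-6)
Total groups: 3

3


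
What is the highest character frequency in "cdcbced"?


Input: cdcbced
Character counts:
  'b': 1
  'c': 3
  'd': 2
  'e': 1
Maximum frequency: 3

3


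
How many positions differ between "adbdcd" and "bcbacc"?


Comparing "adbdcd" and "bcbacc" position by position:
  Position 0: 'a' vs 'b' => DIFFER
  Position 1: 'd' vs 'c' => DIFFER
  Position 2: 'b' vs 'b' => same
  Position 3: 'd' vs 'a' => DIFFER
  Position 4: 'c' vs 'c' => same
  Position 5: 'd' vs 'c' => DIFFER
Positions that differ: 4

4


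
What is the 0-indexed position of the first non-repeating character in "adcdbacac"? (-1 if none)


Input: adcdbacac
Character frequencies:
  'a': 3
  'b': 1
  'c': 3
  'd': 2
Scanning left to right for freq == 1:
  Position 0 ('a'): freq=3, skip
  Position 1 ('d'): freq=2, skip
  Position 2 ('c'): freq=3, skip
  Position 3 ('d'): freq=2, skip
  Position 4 ('b'): unique! => answer = 4

4


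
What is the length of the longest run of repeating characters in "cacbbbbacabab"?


Input: "cacbbbbacabab"
Scanning for longest run:
  Position 1 ('a'): new char, reset run to 1
  Position 2 ('c'): new char, reset run to 1
  Position 3 ('b'): new char, reset run to 1
  Position 4 ('b'): continues run of 'b', length=2
  Position 5 ('b'): continues run of 'b', length=3
  Position 6 ('b'): continues run of 'b', length=4
  Position 7 ('a'): new char, reset run to 1
  Position 8 ('c'): new char, reset run to 1
  Position 9 ('a'): new char, reset run to 1
  Position 10 ('b'): new char, reset run to 1
  Position 11 ('a'): new char, reset run to 1
  Position 12 ('b'): new char, reset run to 1
Longest run: 'b' with length 4

4


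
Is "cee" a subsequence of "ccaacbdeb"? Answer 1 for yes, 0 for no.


Check if "cee" is a subsequence of "ccaacbdeb"
Greedy scan:
  Position 0 ('c'): matches sub[0] = 'c'
  Position 1 ('c'): no match needed
  Position 2 ('a'): no match needed
  Position 3 ('a'): no match needed
  Position 4 ('c'): no match needed
  Position 5 ('b'): no match needed
  Position 6 ('d'): no match needed
  Position 7 ('e'): matches sub[1] = 'e'
  Position 8 ('b'): no match needed
Only matched 2/3 characters => not a subsequence

0


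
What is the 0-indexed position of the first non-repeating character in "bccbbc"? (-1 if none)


Input: bccbbc
Character frequencies:
  'b': 3
  'c': 3
Scanning left to right for freq == 1:
  Position 0 ('b'): freq=3, skip
  Position 1 ('c'): freq=3, skip
  Position 2 ('c'): freq=3, skip
  Position 3 ('b'): freq=3, skip
  Position 4 ('b'): freq=3, skip
  Position 5 ('c'): freq=3, skip
  No unique character found => answer = -1

-1


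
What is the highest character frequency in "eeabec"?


Input: eeabec
Character counts:
  'a': 1
  'b': 1
  'c': 1
  'e': 3
Maximum frequency: 3

3


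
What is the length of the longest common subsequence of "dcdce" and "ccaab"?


LCS of "dcdce" and "ccaab"
DP table:
           c    c    a    a    b
      0    0    0    0    0    0
  d   0    0    0    0    0    0
  c   0    1    1    1    1    1
  d   0    1    1    1    1    1
  c   0    1    2    2    2    2
  e   0    1    2    2    2    2
LCS length = dp[5][5] = 2

2


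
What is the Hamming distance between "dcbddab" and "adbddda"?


Comparing "dcbddab" and "adbddda" position by position:
  Position 0: 'd' vs 'a' => differ
  Position 1: 'c' vs 'd' => differ
  Position 2: 'b' vs 'b' => same
  Position 3: 'd' vs 'd' => same
  Position 4: 'd' vs 'd' => same
  Position 5: 'a' vs 'd' => differ
  Position 6: 'b' vs 'a' => differ
Total differences (Hamming distance): 4

4


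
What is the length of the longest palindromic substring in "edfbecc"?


Input: "edfbecc"
Checking substrings for palindromes:
  [5:7] "cc" (len 2) => palindrome
Longest palindromic substring: "cc" with length 2

2


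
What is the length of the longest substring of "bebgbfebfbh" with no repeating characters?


Input: "bebgbfebfbh"
Sliding window (track last position of each char):
  Position 0 ('b'): window [0,0] length 1 -- new best
  Position 1 ('e'): window [0,1] length 2 -- new best
  Position 2 ('b'): repeat (last at 0), move window start to 1
  Position 2 ('b'): window [1,2] length 2
  Position 3 ('g'): window [1,3] length 3 -- new best
  Position 4 ('b'): repeat (last at 2), move window start to 3
  Position 4 ('b'): window [3,4] length 2
  Position 5 ('f'): window [3,5] length 3
  Position 6 ('e'): window [3,6] length 4 -- new best
  Position 7 ('b'): repeat (last at 4), move window start to 5
  Position 7 ('b'): window [5,7] length 3
  Position 8 ('f'): repeat (last at 5), move window start to 6
  Position 8 ('f'): window [6,8] length 3
  Position 9 ('b'): repeat (last at 7), move window start to 8
  Position 9 ('b'): window [8,9] length 2
  Position 10 ('h'): window [8,10] length 3
Longest substring with no repeats: "gbfe" with length 4

4


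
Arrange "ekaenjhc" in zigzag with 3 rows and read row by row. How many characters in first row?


Zigzag "ekaenjhc" into 3 rows:
Placing characters:
  'e' => row 0
  'k' => row 1
  'a' => row 2
  'e' => row 1
  'n' => row 0
  'j' => row 1
  'h' => row 2
  'c' => row 1
Rows:
  Row 0: "en"
  Row 1: "kejc"
  Row 2: "ah"
First row length: 2

2


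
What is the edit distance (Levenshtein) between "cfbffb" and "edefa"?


Computing edit distance: "cfbffb" -> "edefa"
DP table:
           e    d    e    f    a
      0    1    2    3    4    5
  c   1    1    2    3    4    5
  f   2    2    2    3    3    4
  b   3    3    3    3    4    4
  f   4    4    4    4    3    4
  f   5    5    5    5    4    4
  b   6    6    6    6    5    5
Edit distance = dp[6][5] = 5

5


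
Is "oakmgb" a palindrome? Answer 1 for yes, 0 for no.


Input: oakmgb
Reversed: bgmkao
  Compare pos 0 ('o') with pos 5 ('b'): MISMATCH
  Compare pos 1 ('a') with pos 4 ('g'): MISMATCH
  Compare pos 2 ('k') with pos 3 ('m'): MISMATCH
Result: not a palindrome

0


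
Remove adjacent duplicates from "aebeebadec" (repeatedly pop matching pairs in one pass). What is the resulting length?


Input: aebeebadec
Stack-based adjacent duplicate removal:
  Read 'a': push. Stack: a
  Read 'e': push. Stack: ae
  Read 'b': push. Stack: aeb
  Read 'e': push. Stack: aebe
  Read 'e': matches stack top 'e' => pop. Stack: aeb
  Read 'b': matches stack top 'b' => pop. Stack: ae
  Read 'a': push. Stack: aea
  Read 'd': push. Stack: aead
  Read 'e': push. Stack: aeade
  Read 'c': push. Stack: aeadec
Final stack: "aeadec" (length 6)

6


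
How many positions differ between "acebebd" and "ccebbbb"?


Comparing "acebebd" and "ccebbbb" position by position:
  Position 0: 'a' vs 'c' => DIFFER
  Position 1: 'c' vs 'c' => same
  Position 2: 'e' vs 'e' => same
  Position 3: 'b' vs 'b' => same
  Position 4: 'e' vs 'b' => DIFFER
  Position 5: 'b' vs 'b' => same
  Position 6: 'd' vs 'b' => DIFFER
Positions that differ: 3

3


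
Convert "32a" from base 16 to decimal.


Input: "32a" in base 16
Positional expansion:
  Digit '3' (value 3) x 16^2 = 768
  Digit '2' (value 2) x 16^1 = 32
  Digit 'a' (value 10) x 16^0 = 10
Sum = 810

810


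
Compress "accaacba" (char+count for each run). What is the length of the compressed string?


Input: accaacba
Runs:
  'a' x 1 => "a1"
  'c' x 2 => "c2"
  'a' x 2 => "a2"
  'c' x 1 => "c1"
  'b' x 1 => "b1"
  'a' x 1 => "a1"
Compressed: "a1c2a2c1b1a1"
Compressed length: 12

12


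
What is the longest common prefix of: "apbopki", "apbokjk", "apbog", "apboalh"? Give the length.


Words: apbopki, apbokjk, apbog, apboalh
  Position 0: all 'a' => match
  Position 1: all 'p' => match
  Position 2: all 'b' => match
  Position 3: all 'o' => match
  Position 4: ('p', 'k', 'g', 'a') => mismatch, stop
LCP = "apbo" (length 4)

4


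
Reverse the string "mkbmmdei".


Input: mkbmmdei
Reading characters right to left:
  Position 7: 'i'
  Position 6: 'e'
  Position 5: 'd'
  Position 4: 'm'
  Position 3: 'm'
  Position 2: 'b'
  Position 1: 'k'
  Position 0: 'm'
Reversed: iedmmbkm

iedmmbkm


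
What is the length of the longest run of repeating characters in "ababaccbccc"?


Input: "ababaccbccc"
Scanning for longest run:
  Position 1 ('b'): new char, reset run to 1
  Position 2 ('a'): new char, reset run to 1
  Position 3 ('b'): new char, reset run to 1
  Position 4 ('a'): new char, reset run to 1
  Position 5 ('c'): new char, reset run to 1
  Position 6 ('c'): continues run of 'c', length=2
  Position 7 ('b'): new char, reset run to 1
  Position 8 ('c'): new char, reset run to 1
  Position 9 ('c'): continues run of 'c', length=2
  Position 10 ('c'): continues run of 'c', length=3
Longest run: 'c' with length 3

3


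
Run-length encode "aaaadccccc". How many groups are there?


Input: aaaadccccc
Scanning for consecutive runs:
  Group 1: 'a' x 4 (positions 0-3)
  Group 2: 'd' x 1 (positions 4-4)
  Group 3: 'c' x 5 (positions 5-9)
Total groups: 3

3


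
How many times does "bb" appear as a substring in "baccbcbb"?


Searching for "bb" in "baccbcbb"
Scanning each position:
  Position 0: "ba" => no
  Position 1: "ac" => no
  Position 2: "cc" => no
  Position 3: "cb" => no
  Position 4: "bc" => no
  Position 5: "cb" => no
  Position 6: "bb" => MATCH
Total occurrences: 1

1


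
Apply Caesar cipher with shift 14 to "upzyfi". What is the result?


Caesar cipher: shift "upzyfi" by 14
  'u' (pos 20) + 14 = pos 8 = 'i'
  'p' (pos 15) + 14 = pos 3 = 'd'
  'z' (pos 25) + 14 = pos 13 = 'n'
  'y' (pos 24) + 14 = pos 12 = 'm'
  'f' (pos 5) + 14 = pos 19 = 't'
  'i' (pos 8) + 14 = pos 22 = 'w'
Result: idnmtw

idnmtw


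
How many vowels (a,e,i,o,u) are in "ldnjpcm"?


Input: ldnjpcm
Checking each character:
  'l' at position 0: consonant
  'd' at position 1: consonant
  'n' at position 2: consonant
  'j' at position 3: consonant
  'p' at position 4: consonant
  'c' at position 5: consonant
  'm' at position 6: consonant
Total vowels: 0

0


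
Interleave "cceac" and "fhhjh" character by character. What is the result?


Interleaving "cceac" and "fhhjh":
  Position 0: 'c' from first, 'f' from second => "cf"
  Position 1: 'c' from first, 'h' from second => "ch"
  Position 2: 'e' from first, 'h' from second => "eh"
  Position 3: 'a' from first, 'j' from second => "aj"
  Position 4: 'c' from first, 'h' from second => "ch"
Result: cfchehajch

cfchehajch


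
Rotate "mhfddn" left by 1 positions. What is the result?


Input: "mhfddn", rotate left by 1
First 1 characters: "m"
Remaining characters: "hfddn"
Concatenate remaining + first: "hfddn" + "m" = "hfddnm"

hfddnm


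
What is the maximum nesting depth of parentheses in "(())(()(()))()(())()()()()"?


Input: "(())(()(()))()(())()()()()"
Tracking depth:
  Position 0 '(': depth becomes 1
  Position 1 '(': depth becomes 2
  Position 2 ')': depth becomes 1
  Position 3 ')': depth becomes 0
  Position 4 '(': depth becomes 1
  Position 5 '(': depth becomes 2
  Position 6 ')': depth becomes 1
  Position 7 '(': depth becomes 2
  Position 8 '(': depth becomes 3
  Position 9 ')': depth becomes 2
  Position 10 ')': depth becomes 1
  Position 11 ')': depth becomes 0
  Position 12 '(': depth becomes 1
  Position 13 ')': depth becomes 0
  Position 14 '(': depth becomes 1
  Position 15 '(': depth becomes 2
  Position 16 ')': depth becomes 1
  Position 17 ')': depth becomes 0
  Position 18 '(': depth becomes 1
  Position 19 ')': depth becomes 0
  Position 20 '(': depth becomes 1
  Position 21 ')': depth becomes 0
  Position 22 '(': depth becomes 1
  Position 23 ')': depth becomes 0
  Position 24 '(': depth becomes 1
  Position 25 ')': depth becomes 0
Maximum depth reached: 3

3


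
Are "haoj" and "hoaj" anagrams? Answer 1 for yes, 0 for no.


Strings: "haoj", "hoaj"
Sorted first:  ahjo
Sorted second: ahjo
Sorted forms match => anagrams

1


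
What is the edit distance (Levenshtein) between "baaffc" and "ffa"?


Computing edit distance: "baaffc" -> "ffa"
DP table:
           f    f    a
      0    1    2    3
  b   1    1    2    3
  a   2    2    2    2
  a   3    3    3    2
  f   4    3    3    3
  f   5    4    3    4
  c   6    5    4    4
Edit distance = dp[6][3] = 4

4


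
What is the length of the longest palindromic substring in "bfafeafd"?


Input: "bfafeafd"
Checking substrings for palindromes:
  [1:4] "faf" (len 3) => palindrome
Longest palindromic substring: "faf" with length 3

3


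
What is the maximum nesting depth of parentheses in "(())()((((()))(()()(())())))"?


Input: "(())()((((()))(()()(())())))"
Tracking depth:
  Position 0 '(': depth becomes 1
  Position 1 '(': depth becomes 2
  Position 2 ')': depth becomes 1
  Position 3 ')': depth becomes 0
  Position 4 '(': depth becomes 1
  Position 5 ')': depth becomes 0
  Position 6 '(': depth becomes 1
  Position 7 '(': depth becomes 2
  Position 8 '(': depth becomes 3
  Position 9 '(': depth becomes 4
  Position 10 '(': depth becomes 5
  Position 11 ')': depth becomes 4
  Position 12 ')': depth becomes 3
  Position 13 ')': depth becomes 2
  Position 14 '(': depth becomes 3
  Position 15 '(': depth becomes 4
  Position 16 ')': depth becomes 3
  Position 17 '(': depth becomes 4
  Position 18 ')': depth becomes 3
  Position 19 '(': depth becomes 4
  Position 20 '(': depth becomes 5
  Position 21 ')': depth becomes 4
  Position 22 ')': depth becomes 3
  Position 23 '(': depth becomes 4
  Position 24 ')': depth becomes 3
  Position 25 ')': depth becomes 2
  Position 26 ')': depth becomes 1
  Position 27 ')': depth becomes 0
Maximum depth reached: 5

5


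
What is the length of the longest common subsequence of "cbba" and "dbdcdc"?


LCS of "cbba" and "dbdcdc"
DP table:
           d    b    d    c    d    c
      0    0    0    0    0    0    0
  c   0    0    0    0    1    1    1
  b   0    0    1    1    1    1    1
  b   0    0    1    1    1    1    1
  a   0    0    1    1    1    1    1
LCS length = dp[4][6] = 1

1


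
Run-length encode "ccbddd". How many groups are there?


Input: ccbddd
Scanning for consecutive runs:
  Group 1: 'c' x 2 (positions 0-1)
  Group 2: 'b' x 1 (positions 2-2)
  Group 3: 'd' x 3 (positions 3-5)
Total groups: 3

3


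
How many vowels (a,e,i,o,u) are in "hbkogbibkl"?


Input: hbkogbibkl
Checking each character:
  'h' at position 0: consonant
  'b' at position 1: consonant
  'k' at position 2: consonant
  'o' at position 3: vowel (running total: 1)
  'g' at position 4: consonant
  'b' at position 5: consonant
  'i' at position 6: vowel (running total: 2)
  'b' at position 7: consonant
  'k' at position 8: consonant
  'l' at position 9: consonant
Total vowels: 2

2


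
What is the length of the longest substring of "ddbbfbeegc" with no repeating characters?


Input: "ddbbfbeegc"
Sliding window (track last position of each char):
  Position 0 ('d'): window [0,0] length 1 -- new best
  Position 1 ('d'): repeat (last at 0), move window start to 1
  Position 1 ('d'): window [1,1] length 1
  Position 2 ('b'): window [1,2] length 2 -- new best
  Position 3 ('b'): repeat (last at 2), move window start to 3
  Position 3 ('b'): window [3,3] length 1
  Position 4 ('f'): window [3,4] length 2
  Position 5 ('b'): repeat (last at 3), move window start to 4
  Position 5 ('b'): window [4,5] length 2
  Position 6 ('e'): window [4,6] length 3 -- new best
  Position 7 ('e'): repeat (last at 6), move window start to 7
  Position 7 ('e'): window [7,7] length 1
  Position 8 ('g'): window [7,8] length 2
  Position 9 ('c'): window [7,9] length 3
Longest substring with no repeats: "fbe" with length 3

3


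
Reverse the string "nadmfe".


Input: nadmfe
Reading characters right to left:
  Position 5: 'e'
  Position 4: 'f'
  Position 3: 'm'
  Position 2: 'd'
  Position 1: 'a'
  Position 0: 'n'
Reversed: efmdan

efmdan


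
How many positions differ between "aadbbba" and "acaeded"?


Comparing "aadbbba" and "acaeded" position by position:
  Position 0: 'a' vs 'a' => same
  Position 1: 'a' vs 'c' => DIFFER
  Position 2: 'd' vs 'a' => DIFFER
  Position 3: 'b' vs 'e' => DIFFER
  Position 4: 'b' vs 'd' => DIFFER
  Position 5: 'b' vs 'e' => DIFFER
  Position 6: 'a' vs 'd' => DIFFER
Positions that differ: 6

6


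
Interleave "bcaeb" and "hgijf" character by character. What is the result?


Interleaving "bcaeb" and "hgijf":
  Position 0: 'b' from first, 'h' from second => "bh"
  Position 1: 'c' from first, 'g' from second => "cg"
  Position 2: 'a' from first, 'i' from second => "ai"
  Position 3: 'e' from first, 'j' from second => "ej"
  Position 4: 'b' from first, 'f' from second => "bf"
Result: bhcgaiejbf

bhcgaiejbf


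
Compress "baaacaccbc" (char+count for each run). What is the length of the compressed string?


Input: baaacaccbc
Runs:
  'b' x 1 => "b1"
  'a' x 3 => "a3"
  'c' x 1 => "c1"
  'a' x 1 => "a1"
  'c' x 2 => "c2"
  'b' x 1 => "b1"
  'c' x 1 => "c1"
Compressed: "b1a3c1a1c2b1c1"
Compressed length: 14

14


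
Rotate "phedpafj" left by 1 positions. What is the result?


Input: "phedpafj", rotate left by 1
First 1 characters: "p"
Remaining characters: "hedpafj"
Concatenate remaining + first: "hedpafj" + "p" = "hedpafjp"

hedpafjp


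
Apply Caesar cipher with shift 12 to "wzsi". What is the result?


Caesar cipher: shift "wzsi" by 12
  'w' (pos 22) + 12 = pos 8 = 'i'
  'z' (pos 25) + 12 = pos 11 = 'l'
  's' (pos 18) + 12 = pos 4 = 'e'
  'i' (pos 8) + 12 = pos 20 = 'u'
Result: ileu

ileu


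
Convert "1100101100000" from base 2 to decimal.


Input: "1100101100000" in base 2
Positional expansion:
  Digit '1' (value 1) x 2^12 = 4096
  Digit '1' (value 1) x 2^11 = 2048
  Digit '0' (value 0) x 2^10 = 0
  Digit '0' (value 0) x 2^9 = 0
  Digit '1' (value 1) x 2^8 = 256
  Digit '0' (value 0) x 2^7 = 0
  Digit '1' (value 1) x 2^6 = 64
  Digit '1' (value 1) x 2^5 = 32
  Digit '0' (value 0) x 2^4 = 0
  Digit '0' (value 0) x 2^3 = 0
  Digit '0' (value 0) x 2^2 = 0
  Digit '0' (value 0) x 2^1 = 0
  Digit '0' (value 0) x 2^0 = 0
Sum = 6496

6496


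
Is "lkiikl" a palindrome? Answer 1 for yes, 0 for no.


Input: lkiikl
Reversed: lkiikl
  Compare pos 0 ('l') with pos 5 ('l'): match
  Compare pos 1 ('k') with pos 4 ('k'): match
  Compare pos 2 ('i') with pos 3 ('i'): match
Result: palindrome

1


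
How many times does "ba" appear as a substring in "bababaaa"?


Searching for "ba" in "bababaaa"
Scanning each position:
  Position 0: "ba" => MATCH
  Position 1: "ab" => no
  Position 2: "ba" => MATCH
  Position 3: "ab" => no
  Position 4: "ba" => MATCH
  Position 5: "aa" => no
  Position 6: "aa" => no
Total occurrences: 3

3


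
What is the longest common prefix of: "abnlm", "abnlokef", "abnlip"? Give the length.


Words: abnlm, abnlokef, abnlip
  Position 0: all 'a' => match
  Position 1: all 'b' => match
  Position 2: all 'n' => match
  Position 3: all 'l' => match
  Position 4: ('m', 'o', 'i') => mismatch, stop
LCP = "abnl" (length 4)

4


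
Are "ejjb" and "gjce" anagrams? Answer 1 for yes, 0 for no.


Strings: "ejjb", "gjce"
Sorted first:  bejj
Sorted second: cegj
Differ at position 0: 'b' vs 'c' => not anagrams

0


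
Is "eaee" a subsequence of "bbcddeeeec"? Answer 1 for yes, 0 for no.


Check if "eaee" is a subsequence of "bbcddeeeec"
Greedy scan:
  Position 0 ('b'): no match needed
  Position 1 ('b'): no match needed
  Position 2 ('c'): no match needed
  Position 3 ('d'): no match needed
  Position 4 ('d'): no match needed
  Position 5 ('e'): matches sub[0] = 'e'
  Position 6 ('e'): no match needed
  Position 7 ('e'): no match needed
  Position 8 ('e'): no match needed
  Position 9 ('c'): no match needed
Only matched 1/4 characters => not a subsequence

0


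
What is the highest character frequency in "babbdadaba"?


Input: babbdadaba
Character counts:
  'a': 4
  'b': 4
  'd': 2
Maximum frequency: 4

4


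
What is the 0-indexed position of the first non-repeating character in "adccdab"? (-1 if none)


Input: adccdab
Character frequencies:
  'a': 2
  'b': 1
  'c': 2
  'd': 2
Scanning left to right for freq == 1:
  Position 0 ('a'): freq=2, skip
  Position 1 ('d'): freq=2, skip
  Position 2 ('c'): freq=2, skip
  Position 3 ('c'): freq=2, skip
  Position 4 ('d'): freq=2, skip
  Position 5 ('a'): freq=2, skip
  Position 6 ('b'): unique! => answer = 6

6


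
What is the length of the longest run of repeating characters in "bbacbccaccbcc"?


Input: "bbacbccaccbcc"
Scanning for longest run:
  Position 1 ('b'): continues run of 'b', length=2
  Position 2 ('a'): new char, reset run to 1
  Position 3 ('c'): new char, reset run to 1
  Position 4 ('b'): new char, reset run to 1
  Position 5 ('c'): new char, reset run to 1
  Position 6 ('c'): continues run of 'c', length=2
  Position 7 ('a'): new char, reset run to 1
  Position 8 ('c'): new char, reset run to 1
  Position 9 ('c'): continues run of 'c', length=2
  Position 10 ('b'): new char, reset run to 1
  Position 11 ('c'): new char, reset run to 1
  Position 12 ('c'): continues run of 'c', length=2
Longest run: 'b' with length 2

2


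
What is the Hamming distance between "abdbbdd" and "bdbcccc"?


Comparing "abdbbdd" and "bdbcccc" position by position:
  Position 0: 'a' vs 'b' => differ
  Position 1: 'b' vs 'd' => differ
  Position 2: 'd' vs 'b' => differ
  Position 3: 'b' vs 'c' => differ
  Position 4: 'b' vs 'c' => differ
  Position 5: 'd' vs 'c' => differ
  Position 6: 'd' vs 'c' => differ
Total differences (Hamming distance): 7

7


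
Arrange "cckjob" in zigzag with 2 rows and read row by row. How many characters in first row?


Zigzag "cckjob" into 2 rows:
Placing characters:
  'c' => row 0
  'c' => row 1
  'k' => row 0
  'j' => row 1
  'o' => row 0
  'b' => row 1
Rows:
  Row 0: "cko"
  Row 1: "cjb"
First row length: 3

3


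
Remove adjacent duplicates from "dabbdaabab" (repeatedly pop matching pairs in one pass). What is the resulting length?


Input: dabbdaabab
Stack-based adjacent duplicate removal:
  Read 'd': push. Stack: d
  Read 'a': push. Stack: da
  Read 'b': push. Stack: dab
  Read 'b': matches stack top 'b' => pop. Stack: da
  Read 'd': push. Stack: dad
  Read 'a': push. Stack: dada
  Read 'a': matches stack top 'a' => pop. Stack: dad
  Read 'b': push. Stack: dadb
  Read 'a': push. Stack: dadba
  Read 'b': push. Stack: dadbab
Final stack: "dadbab" (length 6)

6
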